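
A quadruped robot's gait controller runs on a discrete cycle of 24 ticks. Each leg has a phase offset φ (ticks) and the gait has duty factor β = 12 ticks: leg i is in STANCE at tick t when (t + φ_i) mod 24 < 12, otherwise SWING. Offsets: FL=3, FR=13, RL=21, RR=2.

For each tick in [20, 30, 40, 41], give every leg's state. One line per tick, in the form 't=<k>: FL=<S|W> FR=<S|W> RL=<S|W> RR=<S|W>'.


t=20: phase=(23,9,17,22) vs β=12 → FL=W FR=S RL=W RR=W
t=30: phase=(9,19,3,8) vs β=12 → FL=S FR=W RL=S RR=S
t=40: phase=(19,5,13,18) vs β=12 → FL=W FR=S RL=W RR=W
t=41: phase=(20,6,14,19) vs β=12 → FL=W FR=S RL=W RR=W

t=20: FL=W FR=S RL=W RR=W
t=30: FL=S FR=W RL=S RR=S
t=40: FL=W FR=S RL=W RR=W
t=41: FL=W FR=S RL=W RR=W


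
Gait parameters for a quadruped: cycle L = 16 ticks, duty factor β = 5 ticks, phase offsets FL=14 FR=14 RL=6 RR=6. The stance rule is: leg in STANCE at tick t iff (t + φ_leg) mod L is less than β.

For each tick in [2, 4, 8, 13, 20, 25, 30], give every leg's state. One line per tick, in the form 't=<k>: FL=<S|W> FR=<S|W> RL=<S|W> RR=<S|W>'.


t=2: phase=(0,0,8,8) vs β=5 → FL=S FR=S RL=W RR=W
t=4: phase=(2,2,10,10) vs β=5 → FL=S FR=S RL=W RR=W
t=8: phase=(6,6,14,14) vs β=5 → FL=W FR=W RL=W RR=W
t=13: phase=(11,11,3,3) vs β=5 → FL=W FR=W RL=S RR=S
t=20: phase=(2,2,10,10) vs β=5 → FL=S FR=S RL=W RR=W
t=25: phase=(7,7,15,15) vs β=5 → FL=W FR=W RL=W RR=W
t=30: phase=(12,12,4,4) vs β=5 → FL=W FR=W RL=S RR=S

t=2: FL=S FR=S RL=W RR=W
t=4: FL=S FR=S RL=W RR=W
t=8: FL=W FR=W RL=W RR=W
t=13: FL=W FR=W RL=S RR=S
t=20: FL=S FR=S RL=W RR=W
t=25: FL=W FR=W RL=W RR=W
t=30: FL=W FR=W RL=S RR=S


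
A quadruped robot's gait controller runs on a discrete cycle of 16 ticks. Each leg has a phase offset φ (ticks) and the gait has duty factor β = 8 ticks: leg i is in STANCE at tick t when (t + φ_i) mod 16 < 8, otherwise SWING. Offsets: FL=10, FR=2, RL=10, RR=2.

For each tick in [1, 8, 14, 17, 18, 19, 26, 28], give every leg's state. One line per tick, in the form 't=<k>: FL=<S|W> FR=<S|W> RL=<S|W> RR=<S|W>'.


t=1: phase=(11,3,11,3) vs β=8 → FL=W FR=S RL=W RR=S
t=8: phase=(2,10,2,10) vs β=8 → FL=S FR=W RL=S RR=W
t=14: phase=(8,0,8,0) vs β=8 → FL=W FR=S RL=W RR=S
t=17: phase=(11,3,11,3) vs β=8 → FL=W FR=S RL=W RR=S
t=18: phase=(12,4,12,4) vs β=8 → FL=W FR=S RL=W RR=S
t=19: phase=(13,5,13,5) vs β=8 → FL=W FR=S RL=W RR=S
t=26: phase=(4,12,4,12) vs β=8 → FL=S FR=W RL=S RR=W
t=28: phase=(6,14,6,14) vs β=8 → FL=S FR=W RL=S RR=W

t=1: FL=W FR=S RL=W RR=S
t=8: FL=S FR=W RL=S RR=W
t=14: FL=W FR=S RL=W RR=S
t=17: FL=W FR=S RL=W RR=S
t=18: FL=W FR=S RL=W RR=S
t=19: FL=W FR=S RL=W RR=S
t=26: FL=S FR=W RL=S RR=W
t=28: FL=S FR=W RL=S RR=W


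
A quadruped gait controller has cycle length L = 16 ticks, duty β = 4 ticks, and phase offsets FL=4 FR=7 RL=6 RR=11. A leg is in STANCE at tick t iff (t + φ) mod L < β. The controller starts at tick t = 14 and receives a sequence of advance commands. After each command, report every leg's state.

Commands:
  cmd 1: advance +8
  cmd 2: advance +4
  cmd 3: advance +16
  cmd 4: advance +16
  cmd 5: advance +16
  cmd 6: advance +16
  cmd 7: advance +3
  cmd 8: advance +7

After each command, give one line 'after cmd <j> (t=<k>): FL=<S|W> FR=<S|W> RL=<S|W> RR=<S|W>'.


after cmd 1 (t=22): FL=W FR=W RL=W RR=S
after cmd 2 (t=26): FL=W FR=S RL=S RR=W
after cmd 3 (t=42): FL=W FR=S RL=S RR=W
after cmd 4 (t=58): FL=W FR=S RL=S RR=W
after cmd 5 (t=74): FL=W FR=S RL=S RR=W
after cmd 6 (t=90): FL=W FR=S RL=S RR=W
after cmd 7 (t=93): FL=S FR=W RL=S RR=W
after cmd 8 (t=100): FL=W FR=W RL=W RR=W

start t=14: FL=S FR=W RL=W RR=W
cmd 1: advance +8 → t=22, phase=(10,13,12,1) → FL=W FR=W RL=W RR=S
cmd 2: advance +4 → t=26, phase=(14,1,0,5) → FL=W FR=S RL=S RR=W
cmd 3: advance +16 → t=42, phase=(14,1,0,5) → FL=W FR=S RL=S RR=W
cmd 4: advance +16 → t=58, phase=(14,1,0,5) → FL=W FR=S RL=S RR=W
cmd 5: advance +16 → t=74, phase=(14,1,0,5) → FL=W FR=S RL=S RR=W
cmd 6: advance +16 → t=90, phase=(14,1,0,5) → FL=W FR=S RL=S RR=W
cmd 7: advance +3 → t=93, phase=(1,4,3,8) → FL=S FR=W RL=S RR=W
cmd 8: advance +7 → t=100, phase=(8,11,10,15) → FL=W FR=W RL=W RR=W


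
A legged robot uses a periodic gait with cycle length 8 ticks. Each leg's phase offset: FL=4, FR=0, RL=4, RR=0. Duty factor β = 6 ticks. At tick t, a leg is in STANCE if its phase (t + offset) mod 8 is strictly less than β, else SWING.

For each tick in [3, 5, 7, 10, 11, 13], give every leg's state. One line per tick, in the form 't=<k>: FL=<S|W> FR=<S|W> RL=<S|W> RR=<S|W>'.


t=3: FL=W FR=S RL=W RR=S
t=5: FL=S FR=S RL=S RR=S
t=7: FL=S FR=W RL=S RR=W
t=10: FL=W FR=S RL=W RR=S
t=11: FL=W FR=S RL=W RR=S
t=13: FL=S FR=S RL=S RR=S

t=3: phase=(7,3,7,3) vs β=6 → FL=W FR=S RL=W RR=S
t=5: phase=(1,5,1,5) vs β=6 → FL=S FR=S RL=S RR=S
t=7: phase=(3,7,3,7) vs β=6 → FL=S FR=W RL=S RR=W
t=10: phase=(6,2,6,2) vs β=6 → FL=W FR=S RL=W RR=S
t=11: phase=(7,3,7,3) vs β=6 → FL=W FR=S RL=W RR=S
t=13: phase=(1,5,1,5) vs β=6 → FL=S FR=S RL=S RR=S


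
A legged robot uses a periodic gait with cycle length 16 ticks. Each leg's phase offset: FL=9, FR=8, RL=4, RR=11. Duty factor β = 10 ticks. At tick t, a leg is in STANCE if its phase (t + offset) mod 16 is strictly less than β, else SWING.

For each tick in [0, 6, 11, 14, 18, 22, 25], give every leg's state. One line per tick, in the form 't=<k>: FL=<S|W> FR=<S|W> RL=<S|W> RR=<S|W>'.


t=0: phase=(9,8,4,11) vs β=10 → FL=S FR=S RL=S RR=W
t=6: phase=(15,14,10,1) vs β=10 → FL=W FR=W RL=W RR=S
t=11: phase=(4,3,15,6) vs β=10 → FL=S FR=S RL=W RR=S
t=14: phase=(7,6,2,9) vs β=10 → FL=S FR=S RL=S RR=S
t=18: phase=(11,10,6,13) vs β=10 → FL=W FR=W RL=S RR=W
t=22: phase=(15,14,10,1) vs β=10 → FL=W FR=W RL=W RR=S
t=25: phase=(2,1,13,4) vs β=10 → FL=S FR=S RL=W RR=S

t=0: FL=S FR=S RL=S RR=W
t=6: FL=W FR=W RL=W RR=S
t=11: FL=S FR=S RL=W RR=S
t=14: FL=S FR=S RL=S RR=S
t=18: FL=W FR=W RL=S RR=W
t=22: FL=W FR=W RL=W RR=S
t=25: FL=S FR=S RL=W RR=S


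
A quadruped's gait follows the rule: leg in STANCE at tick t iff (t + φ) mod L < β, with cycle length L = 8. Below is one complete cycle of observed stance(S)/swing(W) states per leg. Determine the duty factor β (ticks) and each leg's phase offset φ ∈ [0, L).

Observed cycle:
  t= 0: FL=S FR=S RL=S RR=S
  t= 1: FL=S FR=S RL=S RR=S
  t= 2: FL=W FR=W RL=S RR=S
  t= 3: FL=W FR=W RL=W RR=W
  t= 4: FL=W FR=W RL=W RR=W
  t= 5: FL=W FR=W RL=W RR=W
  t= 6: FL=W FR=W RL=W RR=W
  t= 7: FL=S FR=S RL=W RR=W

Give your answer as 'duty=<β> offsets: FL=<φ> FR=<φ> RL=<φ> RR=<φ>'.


duty β = stance ticks per leg = 3
FL: stance ticks = 3; W→S at t=7 → φ=1
FR: stance ticks = 3; W→S at t=7 → φ=1
RL: stance ticks = 3; W→S at t=0 → φ=0
RR: stance ticks = 3; W→S at t=0 → φ=0

duty=3 offsets: FL=1 FR=1 RL=0 RR=0


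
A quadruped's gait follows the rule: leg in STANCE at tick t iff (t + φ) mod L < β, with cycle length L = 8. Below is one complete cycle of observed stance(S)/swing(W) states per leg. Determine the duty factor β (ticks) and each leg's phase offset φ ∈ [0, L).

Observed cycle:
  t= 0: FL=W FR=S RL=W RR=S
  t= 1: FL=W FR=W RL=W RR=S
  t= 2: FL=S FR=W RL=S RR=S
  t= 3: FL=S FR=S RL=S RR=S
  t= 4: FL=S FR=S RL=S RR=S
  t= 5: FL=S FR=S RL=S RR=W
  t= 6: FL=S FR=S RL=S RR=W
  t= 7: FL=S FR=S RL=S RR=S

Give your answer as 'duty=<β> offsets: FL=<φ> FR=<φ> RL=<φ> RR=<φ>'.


duty=6 offsets: FL=6 FR=5 RL=6 RR=1

duty β = stance ticks per leg = 6
FL: stance ticks = 6; W→S at t=2 → φ=6
FR: stance ticks = 6; W→S at t=3 → φ=5
RL: stance ticks = 6; W→S at t=2 → φ=6
RR: stance ticks = 6; W→S at t=7 → φ=1


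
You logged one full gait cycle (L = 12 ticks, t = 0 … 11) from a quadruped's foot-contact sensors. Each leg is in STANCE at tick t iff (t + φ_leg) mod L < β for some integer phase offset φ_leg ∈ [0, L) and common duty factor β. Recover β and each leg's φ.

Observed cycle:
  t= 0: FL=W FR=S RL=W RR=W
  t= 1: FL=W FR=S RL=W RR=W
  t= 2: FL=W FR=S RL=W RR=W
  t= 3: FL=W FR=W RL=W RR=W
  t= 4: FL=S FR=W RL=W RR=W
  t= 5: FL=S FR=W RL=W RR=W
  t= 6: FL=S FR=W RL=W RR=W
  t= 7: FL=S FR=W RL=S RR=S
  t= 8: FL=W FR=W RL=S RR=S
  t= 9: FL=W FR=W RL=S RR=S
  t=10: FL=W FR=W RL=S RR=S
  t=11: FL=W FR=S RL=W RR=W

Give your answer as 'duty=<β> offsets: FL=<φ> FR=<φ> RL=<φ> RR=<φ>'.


duty β = stance ticks per leg = 4
FL: stance ticks = 4; W→S at t=4 → φ=8
FR: stance ticks = 4; W→S at t=11 → φ=1
RL: stance ticks = 4; W→S at t=7 → φ=5
RR: stance ticks = 4; W→S at t=7 → φ=5

duty=4 offsets: FL=8 FR=1 RL=5 RR=5


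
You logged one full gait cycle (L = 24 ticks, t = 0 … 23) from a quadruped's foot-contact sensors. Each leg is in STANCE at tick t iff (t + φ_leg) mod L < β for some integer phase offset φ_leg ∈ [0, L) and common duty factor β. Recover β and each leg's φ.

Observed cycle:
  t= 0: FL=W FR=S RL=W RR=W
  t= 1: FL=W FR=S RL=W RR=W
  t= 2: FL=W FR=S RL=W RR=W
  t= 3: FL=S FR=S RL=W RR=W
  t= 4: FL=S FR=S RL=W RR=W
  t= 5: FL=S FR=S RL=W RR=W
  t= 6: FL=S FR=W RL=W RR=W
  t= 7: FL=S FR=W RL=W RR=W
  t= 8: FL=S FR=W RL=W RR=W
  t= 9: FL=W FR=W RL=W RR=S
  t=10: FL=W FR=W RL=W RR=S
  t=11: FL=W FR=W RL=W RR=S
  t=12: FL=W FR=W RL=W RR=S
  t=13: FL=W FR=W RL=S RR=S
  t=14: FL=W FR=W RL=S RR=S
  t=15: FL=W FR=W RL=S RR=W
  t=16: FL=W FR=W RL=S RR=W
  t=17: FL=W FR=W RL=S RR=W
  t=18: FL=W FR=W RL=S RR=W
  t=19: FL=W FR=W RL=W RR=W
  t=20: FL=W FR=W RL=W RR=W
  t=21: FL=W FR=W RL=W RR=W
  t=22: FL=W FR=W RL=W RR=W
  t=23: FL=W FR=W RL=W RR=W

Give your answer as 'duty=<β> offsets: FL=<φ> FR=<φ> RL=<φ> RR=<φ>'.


duty β = stance ticks per leg = 6
FL: stance ticks = 6; W→S at t=3 → φ=21
FR: stance ticks = 6; W→S at t=0 → φ=0
RL: stance ticks = 6; W→S at t=13 → φ=11
RR: stance ticks = 6; W→S at t=9 → φ=15

duty=6 offsets: FL=21 FR=0 RL=11 RR=15


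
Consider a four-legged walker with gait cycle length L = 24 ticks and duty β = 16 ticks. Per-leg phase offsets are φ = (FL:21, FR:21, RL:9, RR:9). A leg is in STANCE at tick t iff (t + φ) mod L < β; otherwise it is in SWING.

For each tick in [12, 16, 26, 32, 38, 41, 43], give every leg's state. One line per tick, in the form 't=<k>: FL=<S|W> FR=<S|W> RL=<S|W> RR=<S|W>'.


t=12: FL=S FR=S RL=W RR=W
t=16: FL=S FR=S RL=S RR=S
t=26: FL=W FR=W RL=S RR=S
t=32: FL=S FR=S RL=W RR=W
t=38: FL=S FR=S RL=W RR=W
t=41: FL=S FR=S RL=S RR=S
t=43: FL=W FR=W RL=S RR=S

t=12: phase=(9,9,21,21) vs β=16 → FL=S FR=S RL=W RR=W
t=16: phase=(13,13,1,1) vs β=16 → FL=S FR=S RL=S RR=S
t=26: phase=(23,23,11,11) vs β=16 → FL=W FR=W RL=S RR=S
t=32: phase=(5,5,17,17) vs β=16 → FL=S FR=S RL=W RR=W
t=38: phase=(11,11,23,23) vs β=16 → FL=S FR=S RL=W RR=W
t=41: phase=(14,14,2,2) vs β=16 → FL=S FR=S RL=S RR=S
t=43: phase=(16,16,4,4) vs β=16 → FL=W FR=W RL=S RR=S


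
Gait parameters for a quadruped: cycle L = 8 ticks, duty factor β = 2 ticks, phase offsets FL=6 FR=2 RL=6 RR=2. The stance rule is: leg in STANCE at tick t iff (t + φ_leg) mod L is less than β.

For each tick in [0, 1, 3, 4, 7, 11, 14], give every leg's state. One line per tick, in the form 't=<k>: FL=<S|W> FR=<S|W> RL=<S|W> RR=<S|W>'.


t=0: FL=W FR=W RL=W RR=W
t=1: FL=W FR=W RL=W RR=W
t=3: FL=S FR=W RL=S RR=W
t=4: FL=W FR=W RL=W RR=W
t=7: FL=W FR=S RL=W RR=S
t=11: FL=S FR=W RL=S RR=W
t=14: FL=W FR=S RL=W RR=S

t=0: phase=(6,2,6,2) vs β=2 → FL=W FR=W RL=W RR=W
t=1: phase=(7,3,7,3) vs β=2 → FL=W FR=W RL=W RR=W
t=3: phase=(1,5,1,5) vs β=2 → FL=S FR=W RL=S RR=W
t=4: phase=(2,6,2,6) vs β=2 → FL=W FR=W RL=W RR=W
t=7: phase=(5,1,5,1) vs β=2 → FL=W FR=S RL=W RR=S
t=11: phase=(1,5,1,5) vs β=2 → FL=S FR=W RL=S RR=W
t=14: phase=(4,0,4,0) vs β=2 → FL=W FR=S RL=W RR=S


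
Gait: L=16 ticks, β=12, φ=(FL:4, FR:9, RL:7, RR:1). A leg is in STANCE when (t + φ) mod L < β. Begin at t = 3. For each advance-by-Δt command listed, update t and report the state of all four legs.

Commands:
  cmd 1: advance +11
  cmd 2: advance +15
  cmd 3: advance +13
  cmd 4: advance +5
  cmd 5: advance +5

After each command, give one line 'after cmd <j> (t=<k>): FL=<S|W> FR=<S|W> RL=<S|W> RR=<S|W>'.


after cmd 1 (t=14): FL=S FR=S RL=S RR=W
after cmd 2 (t=29): FL=S FR=S RL=S RR=W
after cmd 3 (t=42): FL=W FR=S RL=S RR=S
after cmd 4 (t=47): FL=S FR=S RL=S RR=S
after cmd 5 (t=52): FL=S FR=W RL=S RR=S

start t=3: FL=S FR=W RL=S RR=S
cmd 1: advance +11 → t=14, phase=(2,7,5,15) → FL=S FR=S RL=S RR=W
cmd 2: advance +15 → t=29, phase=(1,6,4,14) → FL=S FR=S RL=S RR=W
cmd 3: advance +13 → t=42, phase=(14,3,1,11) → FL=W FR=S RL=S RR=S
cmd 4: advance +5 → t=47, phase=(3,8,6,0) → FL=S FR=S RL=S RR=S
cmd 5: advance +5 → t=52, phase=(8,13,11,5) → FL=S FR=W RL=S RR=S


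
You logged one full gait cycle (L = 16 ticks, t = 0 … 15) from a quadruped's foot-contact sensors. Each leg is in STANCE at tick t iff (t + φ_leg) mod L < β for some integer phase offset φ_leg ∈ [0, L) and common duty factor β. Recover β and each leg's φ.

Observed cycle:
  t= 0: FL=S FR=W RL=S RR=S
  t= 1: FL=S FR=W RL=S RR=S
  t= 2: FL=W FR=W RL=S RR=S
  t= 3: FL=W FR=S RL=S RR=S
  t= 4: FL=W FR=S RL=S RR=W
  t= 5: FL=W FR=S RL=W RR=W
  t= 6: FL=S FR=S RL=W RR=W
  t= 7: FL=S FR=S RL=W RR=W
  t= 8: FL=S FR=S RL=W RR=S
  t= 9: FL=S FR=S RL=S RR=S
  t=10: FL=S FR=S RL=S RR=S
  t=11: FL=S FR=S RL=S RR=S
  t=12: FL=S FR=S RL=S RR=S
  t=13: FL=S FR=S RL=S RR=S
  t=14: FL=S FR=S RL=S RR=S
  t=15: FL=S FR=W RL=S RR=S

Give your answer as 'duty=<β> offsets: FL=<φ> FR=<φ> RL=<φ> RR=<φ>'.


duty=12 offsets: FL=10 FR=13 RL=7 RR=8

duty β = stance ticks per leg = 12
FL: stance ticks = 12; W→S at t=6 → φ=10
FR: stance ticks = 12; W→S at t=3 → φ=13
RL: stance ticks = 12; W→S at t=9 → φ=7
RR: stance ticks = 12; W→S at t=8 → φ=8


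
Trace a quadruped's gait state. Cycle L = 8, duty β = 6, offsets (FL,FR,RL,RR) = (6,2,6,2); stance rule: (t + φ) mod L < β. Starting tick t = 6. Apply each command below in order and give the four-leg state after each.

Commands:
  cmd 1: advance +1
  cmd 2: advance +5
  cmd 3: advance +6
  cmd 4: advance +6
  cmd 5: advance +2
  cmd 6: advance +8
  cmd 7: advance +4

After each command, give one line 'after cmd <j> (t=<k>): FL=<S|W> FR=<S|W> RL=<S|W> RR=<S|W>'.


after cmd 1 (t=7): FL=S FR=S RL=S RR=S
after cmd 2 (t=12): FL=S FR=W RL=S RR=W
after cmd 3 (t=18): FL=S FR=S RL=S RR=S
after cmd 4 (t=24): FL=W FR=S RL=W RR=S
after cmd 5 (t=26): FL=S FR=S RL=S RR=S
after cmd 6 (t=34): FL=S FR=S RL=S RR=S
after cmd 7 (t=38): FL=S FR=S RL=S RR=S

start t=6: FL=S FR=S RL=S RR=S
cmd 1: advance +1 → t=7, phase=(5,1,5,1) → FL=S FR=S RL=S RR=S
cmd 2: advance +5 → t=12, phase=(2,6,2,6) → FL=S FR=W RL=S RR=W
cmd 3: advance +6 → t=18, phase=(0,4,0,4) → FL=S FR=S RL=S RR=S
cmd 4: advance +6 → t=24, phase=(6,2,6,2) → FL=W FR=S RL=W RR=S
cmd 5: advance +2 → t=26, phase=(0,4,0,4) → FL=S FR=S RL=S RR=S
cmd 6: advance +8 → t=34, phase=(0,4,0,4) → FL=S FR=S RL=S RR=S
cmd 7: advance +4 → t=38, phase=(4,0,4,0) → FL=S FR=S RL=S RR=S


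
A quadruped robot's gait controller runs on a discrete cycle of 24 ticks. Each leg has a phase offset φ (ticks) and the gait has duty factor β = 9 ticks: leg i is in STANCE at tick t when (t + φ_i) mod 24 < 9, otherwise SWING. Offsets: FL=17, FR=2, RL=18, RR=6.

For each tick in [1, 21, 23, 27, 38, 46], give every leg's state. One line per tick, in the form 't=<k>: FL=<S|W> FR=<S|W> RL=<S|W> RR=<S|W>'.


t=1: FL=W FR=S RL=W RR=S
t=21: FL=W FR=W RL=W RR=S
t=23: FL=W FR=S RL=W RR=S
t=27: FL=W FR=S RL=W RR=W
t=38: FL=S FR=W RL=S RR=W
t=46: FL=W FR=S RL=W RR=S

t=1: phase=(18,3,19,7) vs β=9 → FL=W FR=S RL=W RR=S
t=21: phase=(14,23,15,3) vs β=9 → FL=W FR=W RL=W RR=S
t=23: phase=(16,1,17,5) vs β=9 → FL=W FR=S RL=W RR=S
t=27: phase=(20,5,21,9) vs β=9 → FL=W FR=S RL=W RR=W
t=38: phase=(7,16,8,20) vs β=9 → FL=S FR=W RL=S RR=W
t=46: phase=(15,0,16,4) vs β=9 → FL=W FR=S RL=W RR=S


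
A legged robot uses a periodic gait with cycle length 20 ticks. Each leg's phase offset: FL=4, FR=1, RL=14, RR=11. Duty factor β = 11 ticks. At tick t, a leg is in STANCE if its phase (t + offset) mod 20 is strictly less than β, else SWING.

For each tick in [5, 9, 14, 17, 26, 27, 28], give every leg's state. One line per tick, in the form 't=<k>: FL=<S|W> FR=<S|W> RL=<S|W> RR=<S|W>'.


t=5: phase=(9,6,19,16) vs β=11 → FL=S FR=S RL=W RR=W
t=9: phase=(13,10,3,0) vs β=11 → FL=W FR=S RL=S RR=S
t=14: phase=(18,15,8,5) vs β=11 → FL=W FR=W RL=S RR=S
t=17: phase=(1,18,11,8) vs β=11 → FL=S FR=W RL=W RR=S
t=26: phase=(10,7,0,17) vs β=11 → FL=S FR=S RL=S RR=W
t=27: phase=(11,8,1,18) vs β=11 → FL=W FR=S RL=S RR=W
t=28: phase=(12,9,2,19) vs β=11 → FL=W FR=S RL=S RR=W

t=5: FL=S FR=S RL=W RR=W
t=9: FL=W FR=S RL=S RR=S
t=14: FL=W FR=W RL=S RR=S
t=17: FL=S FR=W RL=W RR=S
t=26: FL=S FR=S RL=S RR=W
t=27: FL=W FR=S RL=S RR=W
t=28: FL=W FR=S RL=S RR=W


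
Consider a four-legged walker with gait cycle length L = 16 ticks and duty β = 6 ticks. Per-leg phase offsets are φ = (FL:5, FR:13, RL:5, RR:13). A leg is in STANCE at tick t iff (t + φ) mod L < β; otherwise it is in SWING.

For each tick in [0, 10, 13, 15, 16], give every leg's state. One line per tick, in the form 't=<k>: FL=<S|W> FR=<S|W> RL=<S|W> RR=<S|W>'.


t=0: phase=(5,13,5,13) vs β=6 → FL=S FR=W RL=S RR=W
t=10: phase=(15,7,15,7) vs β=6 → FL=W FR=W RL=W RR=W
t=13: phase=(2,10,2,10) vs β=6 → FL=S FR=W RL=S RR=W
t=15: phase=(4,12,4,12) vs β=6 → FL=S FR=W RL=S RR=W
t=16: phase=(5,13,5,13) vs β=6 → FL=S FR=W RL=S RR=W

t=0: FL=S FR=W RL=S RR=W
t=10: FL=W FR=W RL=W RR=W
t=13: FL=S FR=W RL=S RR=W
t=15: FL=S FR=W RL=S RR=W
t=16: FL=S FR=W RL=S RR=W


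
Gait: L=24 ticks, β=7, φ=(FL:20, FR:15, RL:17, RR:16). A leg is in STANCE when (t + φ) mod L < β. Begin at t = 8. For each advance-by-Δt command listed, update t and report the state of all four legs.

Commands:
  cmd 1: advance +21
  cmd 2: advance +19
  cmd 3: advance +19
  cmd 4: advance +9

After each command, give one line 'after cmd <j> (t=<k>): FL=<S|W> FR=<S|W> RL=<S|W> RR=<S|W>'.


after cmd 1 (t=29): FL=S FR=W RL=W RR=W
after cmd 2 (t=48): FL=W FR=W RL=W RR=W
after cmd 3 (t=67): FL=W FR=W RL=W RR=W
after cmd 4 (t=76): FL=S FR=W RL=W RR=W

start t=8: FL=S FR=W RL=S RR=S
cmd 1: advance +21 → t=29, phase=(1,20,22,21) → FL=S FR=W RL=W RR=W
cmd 2: advance +19 → t=48, phase=(20,15,17,16) → FL=W FR=W RL=W RR=W
cmd 3: advance +19 → t=67, phase=(15,10,12,11) → FL=W FR=W RL=W RR=W
cmd 4: advance +9 → t=76, phase=(0,19,21,20) → FL=S FR=W RL=W RR=W


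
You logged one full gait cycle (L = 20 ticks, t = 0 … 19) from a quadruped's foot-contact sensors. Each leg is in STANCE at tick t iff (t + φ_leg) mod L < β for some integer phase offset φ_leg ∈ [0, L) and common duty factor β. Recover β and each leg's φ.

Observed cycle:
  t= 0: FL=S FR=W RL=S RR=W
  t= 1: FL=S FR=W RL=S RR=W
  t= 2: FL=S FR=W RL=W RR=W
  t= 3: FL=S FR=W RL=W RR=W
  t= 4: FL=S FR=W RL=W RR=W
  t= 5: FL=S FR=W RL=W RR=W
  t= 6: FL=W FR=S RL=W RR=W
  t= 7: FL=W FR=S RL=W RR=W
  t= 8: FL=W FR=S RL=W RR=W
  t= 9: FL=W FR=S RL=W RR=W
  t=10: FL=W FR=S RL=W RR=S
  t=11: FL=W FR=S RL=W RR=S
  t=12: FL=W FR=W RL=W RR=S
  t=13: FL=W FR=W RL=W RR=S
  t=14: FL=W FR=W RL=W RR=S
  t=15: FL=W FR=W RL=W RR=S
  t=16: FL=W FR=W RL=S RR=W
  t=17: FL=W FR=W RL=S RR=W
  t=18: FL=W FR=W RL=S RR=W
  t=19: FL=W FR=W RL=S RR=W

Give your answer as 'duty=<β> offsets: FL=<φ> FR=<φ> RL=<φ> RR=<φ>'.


duty β = stance ticks per leg = 6
FL: stance ticks = 6; W→S at t=0 → φ=0
FR: stance ticks = 6; W→S at t=6 → φ=14
RL: stance ticks = 6; W→S at t=16 → φ=4
RR: stance ticks = 6; W→S at t=10 → φ=10

duty=6 offsets: FL=0 FR=14 RL=4 RR=10


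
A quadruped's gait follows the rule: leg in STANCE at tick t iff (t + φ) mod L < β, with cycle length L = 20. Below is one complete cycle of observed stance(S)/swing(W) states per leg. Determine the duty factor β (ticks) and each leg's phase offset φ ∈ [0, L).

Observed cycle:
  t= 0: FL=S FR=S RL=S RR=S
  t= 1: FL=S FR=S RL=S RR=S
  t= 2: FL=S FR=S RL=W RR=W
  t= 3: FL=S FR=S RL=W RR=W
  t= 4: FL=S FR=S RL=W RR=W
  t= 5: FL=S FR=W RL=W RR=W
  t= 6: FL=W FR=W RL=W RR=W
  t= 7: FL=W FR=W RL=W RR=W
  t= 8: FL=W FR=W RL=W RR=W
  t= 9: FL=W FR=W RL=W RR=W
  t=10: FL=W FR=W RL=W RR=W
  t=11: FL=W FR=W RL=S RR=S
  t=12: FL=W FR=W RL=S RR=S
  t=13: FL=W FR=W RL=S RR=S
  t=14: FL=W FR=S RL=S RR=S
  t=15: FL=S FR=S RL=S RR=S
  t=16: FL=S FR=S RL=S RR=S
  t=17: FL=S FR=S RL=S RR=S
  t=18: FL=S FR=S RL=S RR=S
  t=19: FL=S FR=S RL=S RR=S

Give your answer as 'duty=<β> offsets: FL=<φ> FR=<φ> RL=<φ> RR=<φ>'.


duty=11 offsets: FL=5 FR=6 RL=9 RR=9

duty β = stance ticks per leg = 11
FL: stance ticks = 11; W→S at t=15 → φ=5
FR: stance ticks = 11; W→S at t=14 → φ=6
RL: stance ticks = 11; W→S at t=11 → φ=9
RR: stance ticks = 11; W→S at t=11 → φ=9


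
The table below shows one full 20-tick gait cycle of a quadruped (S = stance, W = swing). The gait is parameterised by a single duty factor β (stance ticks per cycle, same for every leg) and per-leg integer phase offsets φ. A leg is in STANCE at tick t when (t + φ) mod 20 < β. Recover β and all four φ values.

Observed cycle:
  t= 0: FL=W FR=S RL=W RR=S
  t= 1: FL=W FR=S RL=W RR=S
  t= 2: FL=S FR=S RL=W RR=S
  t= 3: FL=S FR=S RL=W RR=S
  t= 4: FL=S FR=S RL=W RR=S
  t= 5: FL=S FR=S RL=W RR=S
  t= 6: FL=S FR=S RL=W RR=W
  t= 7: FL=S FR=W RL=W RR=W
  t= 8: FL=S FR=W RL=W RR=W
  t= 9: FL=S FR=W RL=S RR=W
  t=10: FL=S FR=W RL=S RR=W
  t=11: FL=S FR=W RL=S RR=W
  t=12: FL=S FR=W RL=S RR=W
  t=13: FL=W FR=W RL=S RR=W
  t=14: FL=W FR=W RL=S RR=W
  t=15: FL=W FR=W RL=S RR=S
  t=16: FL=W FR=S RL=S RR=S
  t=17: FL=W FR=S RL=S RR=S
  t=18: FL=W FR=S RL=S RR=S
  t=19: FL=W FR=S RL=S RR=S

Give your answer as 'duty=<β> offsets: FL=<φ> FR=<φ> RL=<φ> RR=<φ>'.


duty β = stance ticks per leg = 11
FL: stance ticks = 11; W→S at t=2 → φ=18
FR: stance ticks = 11; W→S at t=16 → φ=4
RL: stance ticks = 11; W→S at t=9 → φ=11
RR: stance ticks = 11; W→S at t=15 → φ=5

duty=11 offsets: FL=18 FR=4 RL=11 RR=5


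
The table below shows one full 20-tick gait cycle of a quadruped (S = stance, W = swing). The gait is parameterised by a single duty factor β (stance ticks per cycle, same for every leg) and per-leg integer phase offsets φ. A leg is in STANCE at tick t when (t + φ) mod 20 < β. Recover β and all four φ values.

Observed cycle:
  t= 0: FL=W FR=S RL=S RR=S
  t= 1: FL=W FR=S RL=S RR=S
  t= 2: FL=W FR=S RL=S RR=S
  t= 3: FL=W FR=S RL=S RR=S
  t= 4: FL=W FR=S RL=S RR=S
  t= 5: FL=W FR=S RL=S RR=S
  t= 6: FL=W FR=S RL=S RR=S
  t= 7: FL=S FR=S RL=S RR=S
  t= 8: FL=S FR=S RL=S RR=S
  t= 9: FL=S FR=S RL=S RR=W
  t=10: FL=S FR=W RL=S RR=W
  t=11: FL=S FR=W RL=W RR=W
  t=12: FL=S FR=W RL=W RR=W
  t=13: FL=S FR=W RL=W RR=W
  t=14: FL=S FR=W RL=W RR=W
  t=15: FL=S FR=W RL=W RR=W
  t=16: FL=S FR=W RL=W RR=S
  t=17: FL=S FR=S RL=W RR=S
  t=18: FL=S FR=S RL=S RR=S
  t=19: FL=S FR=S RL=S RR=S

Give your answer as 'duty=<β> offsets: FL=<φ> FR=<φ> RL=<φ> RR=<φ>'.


duty=13 offsets: FL=13 FR=3 RL=2 RR=4

duty β = stance ticks per leg = 13
FL: stance ticks = 13; W→S at t=7 → φ=13
FR: stance ticks = 13; W→S at t=17 → φ=3
RL: stance ticks = 13; W→S at t=18 → φ=2
RR: stance ticks = 13; W→S at t=16 → φ=4


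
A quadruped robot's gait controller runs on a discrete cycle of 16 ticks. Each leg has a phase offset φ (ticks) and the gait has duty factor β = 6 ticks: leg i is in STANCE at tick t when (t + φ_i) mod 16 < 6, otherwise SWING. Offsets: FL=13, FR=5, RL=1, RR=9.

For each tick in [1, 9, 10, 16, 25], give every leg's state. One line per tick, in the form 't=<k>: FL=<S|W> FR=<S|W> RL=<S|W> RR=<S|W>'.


t=1: FL=W FR=W RL=S RR=W
t=9: FL=W FR=W RL=W RR=S
t=10: FL=W FR=W RL=W RR=S
t=16: FL=W FR=S RL=S RR=W
t=25: FL=W FR=W RL=W RR=S

t=1: phase=(14,6,2,10) vs β=6 → FL=W FR=W RL=S RR=W
t=9: phase=(6,14,10,2) vs β=6 → FL=W FR=W RL=W RR=S
t=10: phase=(7,15,11,3) vs β=6 → FL=W FR=W RL=W RR=S
t=16: phase=(13,5,1,9) vs β=6 → FL=W FR=S RL=S RR=W
t=25: phase=(6,14,10,2) vs β=6 → FL=W FR=W RL=W RR=S


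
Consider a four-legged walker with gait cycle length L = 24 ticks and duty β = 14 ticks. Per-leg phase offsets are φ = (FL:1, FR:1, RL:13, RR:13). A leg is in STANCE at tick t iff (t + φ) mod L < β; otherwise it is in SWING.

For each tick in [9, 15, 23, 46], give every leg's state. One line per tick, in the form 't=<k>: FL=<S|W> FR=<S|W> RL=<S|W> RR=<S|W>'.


t=9: phase=(10,10,22,22) vs β=14 → FL=S FR=S RL=W RR=W
t=15: phase=(16,16,4,4) vs β=14 → FL=W FR=W RL=S RR=S
t=23: phase=(0,0,12,12) vs β=14 → FL=S FR=S RL=S RR=S
t=46: phase=(23,23,11,11) vs β=14 → FL=W FR=W RL=S RR=S

t=9: FL=S FR=S RL=W RR=W
t=15: FL=W FR=W RL=S RR=S
t=23: FL=S FR=S RL=S RR=S
t=46: FL=W FR=W RL=S RR=S


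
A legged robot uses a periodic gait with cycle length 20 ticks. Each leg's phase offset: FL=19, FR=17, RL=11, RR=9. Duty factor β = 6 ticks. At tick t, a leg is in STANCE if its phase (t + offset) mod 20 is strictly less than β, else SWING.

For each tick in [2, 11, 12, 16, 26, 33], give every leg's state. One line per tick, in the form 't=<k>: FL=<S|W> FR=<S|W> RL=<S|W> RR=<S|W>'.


t=2: FL=S FR=W RL=W RR=W
t=11: FL=W FR=W RL=S RR=S
t=12: FL=W FR=W RL=S RR=S
t=16: FL=W FR=W RL=W RR=S
t=26: FL=S FR=S RL=W RR=W
t=33: FL=W FR=W RL=S RR=S

t=2: phase=(1,19,13,11) vs β=6 → FL=S FR=W RL=W RR=W
t=11: phase=(10,8,2,0) vs β=6 → FL=W FR=W RL=S RR=S
t=12: phase=(11,9,3,1) vs β=6 → FL=W FR=W RL=S RR=S
t=16: phase=(15,13,7,5) vs β=6 → FL=W FR=W RL=W RR=S
t=26: phase=(5,3,17,15) vs β=6 → FL=S FR=S RL=W RR=W
t=33: phase=(12,10,4,2) vs β=6 → FL=W FR=W RL=S RR=S


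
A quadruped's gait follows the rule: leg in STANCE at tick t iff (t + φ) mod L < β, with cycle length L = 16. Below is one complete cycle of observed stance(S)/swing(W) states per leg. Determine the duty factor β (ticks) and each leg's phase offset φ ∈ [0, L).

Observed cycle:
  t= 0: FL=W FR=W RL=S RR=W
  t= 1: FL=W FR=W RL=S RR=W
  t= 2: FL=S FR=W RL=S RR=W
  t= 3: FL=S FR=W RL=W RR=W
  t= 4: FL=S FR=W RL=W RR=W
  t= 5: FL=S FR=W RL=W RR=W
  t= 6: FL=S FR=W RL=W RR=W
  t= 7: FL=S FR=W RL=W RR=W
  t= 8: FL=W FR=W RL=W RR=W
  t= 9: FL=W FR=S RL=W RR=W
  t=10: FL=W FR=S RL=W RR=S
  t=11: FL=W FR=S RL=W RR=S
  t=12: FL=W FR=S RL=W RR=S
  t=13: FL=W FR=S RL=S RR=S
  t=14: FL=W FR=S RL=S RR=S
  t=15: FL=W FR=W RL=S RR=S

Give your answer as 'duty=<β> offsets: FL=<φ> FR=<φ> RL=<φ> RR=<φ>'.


duty=6 offsets: FL=14 FR=7 RL=3 RR=6

duty β = stance ticks per leg = 6
FL: stance ticks = 6; W→S at t=2 → φ=14
FR: stance ticks = 6; W→S at t=9 → φ=7
RL: stance ticks = 6; W→S at t=13 → φ=3
RR: stance ticks = 6; W→S at t=10 → φ=6


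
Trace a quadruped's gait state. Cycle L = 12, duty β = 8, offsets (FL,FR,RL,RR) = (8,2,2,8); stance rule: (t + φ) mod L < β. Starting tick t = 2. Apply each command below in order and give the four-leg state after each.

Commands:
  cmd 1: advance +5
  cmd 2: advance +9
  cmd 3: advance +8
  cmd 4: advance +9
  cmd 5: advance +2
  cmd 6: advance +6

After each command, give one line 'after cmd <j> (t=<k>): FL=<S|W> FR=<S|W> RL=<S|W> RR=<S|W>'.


after cmd 1 (t=7): FL=S FR=W RL=W RR=S
after cmd 2 (t=16): FL=S FR=S RL=S RR=S
after cmd 3 (t=24): FL=W FR=S RL=S RR=W
after cmd 4 (t=33): FL=S FR=W RL=W RR=S
after cmd 5 (t=35): FL=S FR=S RL=S RR=S
after cmd 6 (t=41): FL=S FR=S RL=S RR=S

start t=2: FL=W FR=S RL=S RR=W
cmd 1: advance +5 → t=7, phase=(3,9,9,3) → FL=S FR=W RL=W RR=S
cmd 2: advance +9 → t=16, phase=(0,6,6,0) → FL=S FR=S RL=S RR=S
cmd 3: advance +8 → t=24, phase=(8,2,2,8) → FL=W FR=S RL=S RR=W
cmd 4: advance +9 → t=33, phase=(5,11,11,5) → FL=S FR=W RL=W RR=S
cmd 5: advance +2 → t=35, phase=(7,1,1,7) → FL=S FR=S RL=S RR=S
cmd 6: advance +6 → t=41, phase=(1,7,7,1) → FL=S FR=S RL=S RR=S


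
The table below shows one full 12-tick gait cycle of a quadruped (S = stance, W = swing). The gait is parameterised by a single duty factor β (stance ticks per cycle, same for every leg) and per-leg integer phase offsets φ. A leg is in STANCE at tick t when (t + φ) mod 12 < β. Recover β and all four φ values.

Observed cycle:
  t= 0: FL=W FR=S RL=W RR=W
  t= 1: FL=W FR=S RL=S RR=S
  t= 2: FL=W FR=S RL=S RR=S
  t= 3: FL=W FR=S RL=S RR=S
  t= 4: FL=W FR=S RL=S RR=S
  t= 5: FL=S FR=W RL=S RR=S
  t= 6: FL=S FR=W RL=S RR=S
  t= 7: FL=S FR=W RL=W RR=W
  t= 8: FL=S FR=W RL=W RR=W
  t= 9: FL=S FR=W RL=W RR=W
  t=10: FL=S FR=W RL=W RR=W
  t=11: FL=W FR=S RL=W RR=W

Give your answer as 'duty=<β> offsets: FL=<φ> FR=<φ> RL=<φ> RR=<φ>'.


duty=6 offsets: FL=7 FR=1 RL=11 RR=11

duty β = stance ticks per leg = 6
FL: stance ticks = 6; W→S at t=5 → φ=7
FR: stance ticks = 6; W→S at t=11 → φ=1
RL: stance ticks = 6; W→S at t=1 → φ=11
RR: stance ticks = 6; W→S at t=1 → φ=11


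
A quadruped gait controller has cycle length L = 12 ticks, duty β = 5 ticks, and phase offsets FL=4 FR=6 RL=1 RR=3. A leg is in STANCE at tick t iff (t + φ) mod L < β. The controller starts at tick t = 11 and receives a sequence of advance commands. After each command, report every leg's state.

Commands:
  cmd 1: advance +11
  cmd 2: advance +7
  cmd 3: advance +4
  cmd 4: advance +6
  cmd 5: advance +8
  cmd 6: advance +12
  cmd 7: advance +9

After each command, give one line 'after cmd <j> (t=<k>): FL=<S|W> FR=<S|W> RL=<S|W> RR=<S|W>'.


start t=11: FL=S FR=W RL=S RR=S
cmd 1: advance +11 → t=22, phase=(2,4,11,1) → FL=S FR=S RL=W RR=S
cmd 2: advance +7 → t=29, phase=(9,11,6,8) → FL=W FR=W RL=W RR=W
cmd 3: advance +4 → t=33, phase=(1,3,10,0) → FL=S FR=S RL=W RR=S
cmd 4: advance +6 → t=39, phase=(7,9,4,6) → FL=W FR=W RL=S RR=W
cmd 5: advance +8 → t=47, phase=(3,5,0,2) → FL=S FR=W RL=S RR=S
cmd 6: advance +12 → t=59, phase=(3,5,0,2) → FL=S FR=W RL=S RR=S
cmd 7: advance +9 → t=68, phase=(0,2,9,11) → FL=S FR=S RL=W RR=W

after cmd 1 (t=22): FL=S FR=S RL=W RR=S
after cmd 2 (t=29): FL=W FR=W RL=W RR=W
after cmd 3 (t=33): FL=S FR=S RL=W RR=S
after cmd 4 (t=39): FL=W FR=W RL=S RR=W
after cmd 5 (t=47): FL=S FR=W RL=S RR=S
after cmd 6 (t=59): FL=S FR=W RL=S RR=S
after cmd 7 (t=68): FL=S FR=S RL=W RR=W


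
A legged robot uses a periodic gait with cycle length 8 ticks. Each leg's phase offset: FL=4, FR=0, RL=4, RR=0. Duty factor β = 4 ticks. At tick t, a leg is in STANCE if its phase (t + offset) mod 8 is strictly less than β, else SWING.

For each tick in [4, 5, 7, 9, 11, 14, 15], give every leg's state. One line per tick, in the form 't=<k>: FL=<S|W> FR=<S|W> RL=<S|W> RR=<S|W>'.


t=4: phase=(0,4,0,4) vs β=4 → FL=S FR=W RL=S RR=W
t=5: phase=(1,5,1,5) vs β=4 → FL=S FR=W RL=S RR=W
t=7: phase=(3,7,3,7) vs β=4 → FL=S FR=W RL=S RR=W
t=9: phase=(5,1,5,1) vs β=4 → FL=W FR=S RL=W RR=S
t=11: phase=(7,3,7,3) vs β=4 → FL=W FR=S RL=W RR=S
t=14: phase=(2,6,2,6) vs β=4 → FL=S FR=W RL=S RR=W
t=15: phase=(3,7,3,7) vs β=4 → FL=S FR=W RL=S RR=W

t=4: FL=S FR=W RL=S RR=W
t=5: FL=S FR=W RL=S RR=W
t=7: FL=S FR=W RL=S RR=W
t=9: FL=W FR=S RL=W RR=S
t=11: FL=W FR=S RL=W RR=S
t=14: FL=S FR=W RL=S RR=W
t=15: FL=S FR=W RL=S RR=W


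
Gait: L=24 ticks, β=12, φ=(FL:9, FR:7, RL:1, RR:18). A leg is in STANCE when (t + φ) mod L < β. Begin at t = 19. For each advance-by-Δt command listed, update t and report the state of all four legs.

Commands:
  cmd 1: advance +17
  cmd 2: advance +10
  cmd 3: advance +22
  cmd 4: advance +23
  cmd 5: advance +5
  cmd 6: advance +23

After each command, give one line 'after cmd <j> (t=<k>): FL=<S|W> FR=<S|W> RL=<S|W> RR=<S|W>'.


start t=19: FL=S FR=S RL=W RR=W
cmd 1: advance +17 → t=36, phase=(21,19,13,6) → FL=W FR=W RL=W RR=S
cmd 2: advance +10 → t=46, phase=(7,5,23,16) → FL=S FR=S RL=W RR=W
cmd 3: advance +22 → t=68, phase=(5,3,21,14) → FL=S FR=S RL=W RR=W
cmd 4: advance +23 → t=91, phase=(4,2,20,13) → FL=S FR=S RL=W RR=W
cmd 5: advance +5 → t=96, phase=(9,7,1,18) → FL=S FR=S RL=S RR=W
cmd 6: advance +23 → t=119, phase=(8,6,0,17) → FL=S FR=S RL=S RR=W

after cmd 1 (t=36): FL=W FR=W RL=W RR=S
after cmd 2 (t=46): FL=S FR=S RL=W RR=W
after cmd 3 (t=68): FL=S FR=S RL=W RR=W
after cmd 4 (t=91): FL=S FR=S RL=W RR=W
after cmd 5 (t=96): FL=S FR=S RL=S RR=W
after cmd 6 (t=119): FL=S FR=S RL=S RR=W


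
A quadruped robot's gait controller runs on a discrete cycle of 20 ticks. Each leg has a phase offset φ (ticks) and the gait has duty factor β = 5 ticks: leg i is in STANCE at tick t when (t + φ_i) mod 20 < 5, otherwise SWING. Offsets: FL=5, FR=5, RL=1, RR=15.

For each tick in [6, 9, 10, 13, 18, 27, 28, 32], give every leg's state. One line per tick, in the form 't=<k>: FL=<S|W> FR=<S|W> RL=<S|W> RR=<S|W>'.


t=6: FL=W FR=W RL=W RR=S
t=9: FL=W FR=W RL=W RR=S
t=10: FL=W FR=W RL=W RR=W
t=13: FL=W FR=W RL=W RR=W
t=18: FL=S FR=S RL=W RR=W
t=27: FL=W FR=W RL=W RR=S
t=28: FL=W FR=W RL=W RR=S
t=32: FL=W FR=W RL=W RR=W

t=6: phase=(11,11,7,1) vs β=5 → FL=W FR=W RL=W RR=S
t=9: phase=(14,14,10,4) vs β=5 → FL=W FR=W RL=W RR=S
t=10: phase=(15,15,11,5) vs β=5 → FL=W FR=W RL=W RR=W
t=13: phase=(18,18,14,8) vs β=5 → FL=W FR=W RL=W RR=W
t=18: phase=(3,3,19,13) vs β=5 → FL=S FR=S RL=W RR=W
t=27: phase=(12,12,8,2) vs β=5 → FL=W FR=W RL=W RR=S
t=28: phase=(13,13,9,3) vs β=5 → FL=W FR=W RL=W RR=S
t=32: phase=(17,17,13,7) vs β=5 → FL=W FR=W RL=W RR=W


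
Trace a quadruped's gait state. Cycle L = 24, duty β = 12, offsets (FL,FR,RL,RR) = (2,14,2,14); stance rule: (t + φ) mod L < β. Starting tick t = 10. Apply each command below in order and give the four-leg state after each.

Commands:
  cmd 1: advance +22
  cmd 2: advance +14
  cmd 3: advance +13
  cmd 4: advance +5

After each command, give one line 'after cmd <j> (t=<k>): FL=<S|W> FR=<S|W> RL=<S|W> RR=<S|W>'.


start t=10: FL=W FR=S RL=W RR=S
cmd 1: advance +22 → t=32, phase=(10,22,10,22) → FL=S FR=W RL=S RR=W
cmd 2: advance +14 → t=46, phase=(0,12,0,12) → FL=S FR=W RL=S RR=W
cmd 3: advance +13 → t=59, phase=(13,1,13,1) → FL=W FR=S RL=W RR=S
cmd 4: advance +5 → t=64, phase=(18,6,18,6) → FL=W FR=S RL=W RR=S

after cmd 1 (t=32): FL=S FR=W RL=S RR=W
after cmd 2 (t=46): FL=S FR=W RL=S RR=W
after cmd 3 (t=59): FL=W FR=S RL=W RR=S
after cmd 4 (t=64): FL=W FR=S RL=W RR=S


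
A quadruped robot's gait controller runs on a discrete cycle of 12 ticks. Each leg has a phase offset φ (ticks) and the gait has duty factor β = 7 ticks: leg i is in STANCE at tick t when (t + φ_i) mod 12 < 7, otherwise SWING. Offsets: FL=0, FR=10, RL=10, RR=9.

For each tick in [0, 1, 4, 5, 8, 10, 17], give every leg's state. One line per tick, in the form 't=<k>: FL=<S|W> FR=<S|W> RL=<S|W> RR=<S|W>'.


t=0: phase=(0,10,10,9) vs β=7 → FL=S FR=W RL=W RR=W
t=1: phase=(1,11,11,10) vs β=7 → FL=S FR=W RL=W RR=W
t=4: phase=(4,2,2,1) vs β=7 → FL=S FR=S RL=S RR=S
t=5: phase=(5,3,3,2) vs β=7 → FL=S FR=S RL=S RR=S
t=8: phase=(8,6,6,5) vs β=7 → FL=W FR=S RL=S RR=S
t=10: phase=(10,8,8,7) vs β=7 → FL=W FR=W RL=W RR=W
t=17: phase=(5,3,3,2) vs β=7 → FL=S FR=S RL=S RR=S

t=0: FL=S FR=W RL=W RR=W
t=1: FL=S FR=W RL=W RR=W
t=4: FL=S FR=S RL=S RR=S
t=5: FL=S FR=S RL=S RR=S
t=8: FL=W FR=S RL=S RR=S
t=10: FL=W FR=W RL=W RR=W
t=17: FL=S FR=S RL=S RR=S


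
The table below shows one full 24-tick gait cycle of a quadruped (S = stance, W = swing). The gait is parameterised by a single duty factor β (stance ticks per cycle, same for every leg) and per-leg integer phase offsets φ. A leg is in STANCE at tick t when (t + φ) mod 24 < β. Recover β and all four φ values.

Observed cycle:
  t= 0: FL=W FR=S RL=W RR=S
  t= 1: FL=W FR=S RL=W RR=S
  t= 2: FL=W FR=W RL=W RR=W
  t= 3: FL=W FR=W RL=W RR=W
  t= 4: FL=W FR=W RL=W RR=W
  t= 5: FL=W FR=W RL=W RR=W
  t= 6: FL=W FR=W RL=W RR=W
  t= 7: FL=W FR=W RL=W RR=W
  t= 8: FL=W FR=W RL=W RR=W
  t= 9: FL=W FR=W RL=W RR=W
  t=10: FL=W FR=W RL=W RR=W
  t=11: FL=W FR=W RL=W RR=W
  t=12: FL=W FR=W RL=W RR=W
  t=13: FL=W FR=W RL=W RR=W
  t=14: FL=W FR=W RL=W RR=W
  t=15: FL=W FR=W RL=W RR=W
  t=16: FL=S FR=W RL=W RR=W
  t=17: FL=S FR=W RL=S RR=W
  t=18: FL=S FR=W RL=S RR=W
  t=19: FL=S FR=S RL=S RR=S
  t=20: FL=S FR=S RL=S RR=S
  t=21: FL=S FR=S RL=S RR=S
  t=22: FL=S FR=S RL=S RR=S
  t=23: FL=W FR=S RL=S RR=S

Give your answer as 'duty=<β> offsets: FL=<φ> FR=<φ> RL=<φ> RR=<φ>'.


duty β = stance ticks per leg = 7
FL: stance ticks = 7; W→S at t=16 → φ=8
FR: stance ticks = 7; W→S at t=19 → φ=5
RL: stance ticks = 7; W→S at t=17 → φ=7
RR: stance ticks = 7; W→S at t=19 → φ=5

duty=7 offsets: FL=8 FR=5 RL=7 RR=5


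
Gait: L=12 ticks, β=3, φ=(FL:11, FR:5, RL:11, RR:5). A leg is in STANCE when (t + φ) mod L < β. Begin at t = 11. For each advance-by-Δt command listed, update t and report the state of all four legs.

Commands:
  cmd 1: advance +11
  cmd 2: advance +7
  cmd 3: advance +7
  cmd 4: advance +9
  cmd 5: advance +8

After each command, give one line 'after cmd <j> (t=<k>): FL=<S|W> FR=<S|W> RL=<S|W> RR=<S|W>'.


start t=11: FL=W FR=W RL=W RR=W
cmd 1: advance +11 → t=22, phase=(9,3,9,3) → FL=W FR=W RL=W RR=W
cmd 2: advance +7 → t=29, phase=(4,10,4,10) → FL=W FR=W RL=W RR=W
cmd 3: advance +7 → t=36, phase=(11,5,11,5) → FL=W FR=W RL=W RR=W
cmd 4: advance +9 → t=45, phase=(8,2,8,2) → FL=W FR=S RL=W RR=S
cmd 5: advance +8 → t=53, phase=(4,10,4,10) → FL=W FR=W RL=W RR=W

after cmd 1 (t=22): FL=W FR=W RL=W RR=W
after cmd 2 (t=29): FL=W FR=W RL=W RR=W
after cmd 3 (t=36): FL=W FR=W RL=W RR=W
after cmd 4 (t=45): FL=W FR=S RL=W RR=S
after cmd 5 (t=53): FL=W FR=W RL=W RR=W


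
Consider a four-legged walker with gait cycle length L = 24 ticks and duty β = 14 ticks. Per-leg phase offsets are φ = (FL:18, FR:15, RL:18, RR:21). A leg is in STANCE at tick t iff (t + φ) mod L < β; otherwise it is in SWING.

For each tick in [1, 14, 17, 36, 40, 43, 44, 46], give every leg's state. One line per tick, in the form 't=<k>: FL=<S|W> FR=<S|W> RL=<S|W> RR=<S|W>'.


t=1: FL=W FR=W RL=W RR=W
t=14: FL=S FR=S RL=S RR=S
t=17: FL=S FR=S RL=S RR=W
t=36: FL=S FR=S RL=S RR=S
t=40: FL=S FR=S RL=S RR=S
t=43: FL=S FR=S RL=S RR=W
t=44: FL=W FR=S RL=W RR=W
t=46: FL=W FR=S RL=W RR=W

t=1: phase=(19,16,19,22) vs β=14 → FL=W FR=W RL=W RR=W
t=14: phase=(8,5,8,11) vs β=14 → FL=S FR=S RL=S RR=S
t=17: phase=(11,8,11,14) vs β=14 → FL=S FR=S RL=S RR=W
t=36: phase=(6,3,6,9) vs β=14 → FL=S FR=S RL=S RR=S
t=40: phase=(10,7,10,13) vs β=14 → FL=S FR=S RL=S RR=S
t=43: phase=(13,10,13,16) vs β=14 → FL=S FR=S RL=S RR=W
t=44: phase=(14,11,14,17) vs β=14 → FL=W FR=S RL=W RR=W
t=46: phase=(16,13,16,19) vs β=14 → FL=W FR=S RL=W RR=W


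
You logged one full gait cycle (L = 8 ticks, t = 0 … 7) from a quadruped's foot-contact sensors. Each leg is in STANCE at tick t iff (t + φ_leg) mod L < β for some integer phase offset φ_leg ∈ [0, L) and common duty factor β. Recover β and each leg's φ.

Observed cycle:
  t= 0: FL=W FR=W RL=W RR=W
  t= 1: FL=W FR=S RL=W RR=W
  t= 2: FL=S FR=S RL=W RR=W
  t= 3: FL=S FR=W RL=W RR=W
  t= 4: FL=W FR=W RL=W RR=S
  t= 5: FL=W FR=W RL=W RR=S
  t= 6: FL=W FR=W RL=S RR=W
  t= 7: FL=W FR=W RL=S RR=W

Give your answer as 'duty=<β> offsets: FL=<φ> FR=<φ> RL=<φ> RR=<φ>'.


duty β = stance ticks per leg = 2
FL: stance ticks = 2; W→S at t=2 → φ=6
FR: stance ticks = 2; W→S at t=1 → φ=7
RL: stance ticks = 2; W→S at t=6 → φ=2
RR: stance ticks = 2; W→S at t=4 → φ=4

duty=2 offsets: FL=6 FR=7 RL=2 RR=4


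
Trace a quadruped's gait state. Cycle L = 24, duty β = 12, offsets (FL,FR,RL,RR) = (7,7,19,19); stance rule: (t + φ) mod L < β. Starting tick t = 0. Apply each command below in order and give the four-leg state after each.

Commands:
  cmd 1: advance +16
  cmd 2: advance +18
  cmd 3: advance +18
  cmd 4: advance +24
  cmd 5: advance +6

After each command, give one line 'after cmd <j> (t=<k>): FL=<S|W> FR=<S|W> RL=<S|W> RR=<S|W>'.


after cmd 1 (t=16): FL=W FR=W RL=S RR=S
after cmd 2 (t=34): FL=W FR=W RL=S RR=S
after cmd 3 (t=52): FL=S FR=S RL=W RR=W
after cmd 4 (t=76): FL=S FR=S RL=W RR=W
after cmd 5 (t=82): FL=W FR=W RL=S RR=S

start t=0: FL=S FR=S RL=W RR=W
cmd 1: advance +16 → t=16, phase=(23,23,11,11) → FL=W FR=W RL=S RR=S
cmd 2: advance +18 → t=34, phase=(17,17,5,5) → FL=W FR=W RL=S RR=S
cmd 3: advance +18 → t=52, phase=(11,11,23,23) → FL=S FR=S RL=W RR=W
cmd 4: advance +24 → t=76, phase=(11,11,23,23) → FL=S FR=S RL=W RR=W
cmd 5: advance +6 → t=82, phase=(17,17,5,5) → FL=W FR=W RL=S RR=S
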